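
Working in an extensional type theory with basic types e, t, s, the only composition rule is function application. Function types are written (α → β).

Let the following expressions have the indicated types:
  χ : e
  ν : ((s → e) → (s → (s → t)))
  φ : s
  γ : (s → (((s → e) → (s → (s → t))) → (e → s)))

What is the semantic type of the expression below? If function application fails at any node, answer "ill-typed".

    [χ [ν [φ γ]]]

[φ γ]: functor γ : (s → (((s → e) → (s → (s → t))) → (e → s))), argument φ : s; result (((s → e) → (s → (s → t))) → (e → s)).
[ν [φ γ]]: functor [φ γ] : (((s → e) → (s → (s → t))) → (e → s)), argument ν : ((s → e) → (s → (s → t))); result (e → s).
[χ [ν [φ γ]]]: functor [ν [φ γ]] : (e → s), argument χ : e; result s.

s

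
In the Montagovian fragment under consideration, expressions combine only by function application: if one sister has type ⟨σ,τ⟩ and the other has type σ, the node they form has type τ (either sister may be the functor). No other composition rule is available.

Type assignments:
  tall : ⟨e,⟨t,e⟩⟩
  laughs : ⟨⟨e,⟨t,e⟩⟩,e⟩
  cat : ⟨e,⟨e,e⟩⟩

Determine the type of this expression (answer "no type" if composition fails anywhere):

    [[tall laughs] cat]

[tall laughs]: functor laughs : ⟨⟨e,⟨t,e⟩⟩,e⟩, argument tall : ⟨e,⟨t,e⟩⟩; result e.
[[tall laughs] cat]: functor cat : ⟨e,⟨e,e⟩⟩, argument [tall laughs] : e; result ⟨e,e⟩.

⟨e,e⟩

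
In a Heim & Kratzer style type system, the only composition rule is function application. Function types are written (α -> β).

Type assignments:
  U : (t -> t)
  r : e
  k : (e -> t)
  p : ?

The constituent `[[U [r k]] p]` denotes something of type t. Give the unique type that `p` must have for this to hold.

[[U [r k]] p] is required to be t. [U [r k]] : t cannot yield t as functor, so p : (t -> t).

(t -> t)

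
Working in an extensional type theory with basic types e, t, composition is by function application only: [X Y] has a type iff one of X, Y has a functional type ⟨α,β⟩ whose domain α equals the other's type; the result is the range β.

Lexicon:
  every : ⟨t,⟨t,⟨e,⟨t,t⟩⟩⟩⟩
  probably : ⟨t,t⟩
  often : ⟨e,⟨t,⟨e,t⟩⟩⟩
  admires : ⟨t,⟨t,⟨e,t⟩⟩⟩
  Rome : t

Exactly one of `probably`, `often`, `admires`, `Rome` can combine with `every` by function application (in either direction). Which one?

probably : ⟨t,t⟩ — neither side's domain matches the other.
often : ⟨e,⟨t,⟨e,t⟩⟩⟩ — neither side's domain matches the other.
admires : ⟨t,⟨t,⟨e,t⟩⟩⟩ — neither side's domain matches the other.
Rome — combines: every : ⟨t,⟨t,⟨e,⟨t,t⟩⟩⟩⟩ takes Rome : t as argument, giving ⟨t,⟨e,⟨t,t⟩⟩⟩.

Rome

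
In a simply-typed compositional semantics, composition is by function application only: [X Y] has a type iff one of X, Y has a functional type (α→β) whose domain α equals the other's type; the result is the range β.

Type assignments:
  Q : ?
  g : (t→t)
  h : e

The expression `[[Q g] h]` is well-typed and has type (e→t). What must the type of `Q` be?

For [[Q g] h] to have type (e→t) with h of type e, [Q g] must be the function: [Q g] : (e→(e→t)).
For [Q g] to have type (e→(e→t)) with g of type (t→t), Q must be the function: Q : ((t→t)→(e→(e→t))).

((t→t)→(e→(e→t)))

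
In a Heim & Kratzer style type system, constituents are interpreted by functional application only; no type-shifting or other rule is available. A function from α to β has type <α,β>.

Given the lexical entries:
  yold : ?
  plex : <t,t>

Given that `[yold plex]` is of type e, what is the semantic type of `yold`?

At [yold plex] (required: e): plex is <t,t>, which is not a function with range e; hence yold is the functor — type <<t,t>,e>.

<<t,t>,e>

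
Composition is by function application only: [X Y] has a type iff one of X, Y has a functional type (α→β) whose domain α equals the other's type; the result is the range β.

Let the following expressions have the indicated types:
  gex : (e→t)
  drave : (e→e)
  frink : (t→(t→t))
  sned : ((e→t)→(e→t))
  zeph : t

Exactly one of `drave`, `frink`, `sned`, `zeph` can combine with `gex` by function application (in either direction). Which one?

sned

drave : (e→e) — neither side's domain matches the other.
frink : (t→(t→t)) — neither side's domain matches the other.
sned — combines: sned : ((e→t)→(e→t)) takes gex : (e→t) as argument, giving (e→t).
zeph : t — neither side's domain matches the other.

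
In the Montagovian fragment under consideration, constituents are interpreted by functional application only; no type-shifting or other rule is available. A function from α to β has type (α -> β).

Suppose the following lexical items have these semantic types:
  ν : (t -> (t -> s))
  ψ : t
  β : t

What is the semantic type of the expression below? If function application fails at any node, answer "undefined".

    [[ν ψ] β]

[ν ψ] — ν of type (t -> (t -> s)) combines with ψ of type t: type (t -> s).
[[ν ψ] β] — [ν ψ] of type (t -> s) combines with β of type t: type s.

s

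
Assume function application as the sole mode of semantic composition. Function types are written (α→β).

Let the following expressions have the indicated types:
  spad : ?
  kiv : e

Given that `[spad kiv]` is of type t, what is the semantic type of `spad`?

(e→t)

[spad kiv] is required to be t. kiv : e cannot yield t as functor, so spad : (e→t).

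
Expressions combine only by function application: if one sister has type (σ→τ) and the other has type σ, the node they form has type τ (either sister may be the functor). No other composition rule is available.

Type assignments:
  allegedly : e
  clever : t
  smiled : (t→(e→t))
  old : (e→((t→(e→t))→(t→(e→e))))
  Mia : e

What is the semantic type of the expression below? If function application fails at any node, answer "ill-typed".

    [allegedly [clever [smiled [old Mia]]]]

e

[old Mia]: old is (e→((t→(e→t))→(t→(e→e)))), Mia is e; result ((t→(e→t))→(t→(e→e))).
[smiled [old Mia]]: [old Mia] is ((t→(e→t))→(t→(e→e))), smiled is (t→(e→t)); result (t→(e→e)).
[clever [smiled [old Mia]]]: [smiled [old Mia]] is (t→(e→e)), clever is t; result (e→e).
[allegedly [clever [smiled [old Mia]]]]: [clever [smiled [old Mia]]] is (e→e), allegedly is e; result e.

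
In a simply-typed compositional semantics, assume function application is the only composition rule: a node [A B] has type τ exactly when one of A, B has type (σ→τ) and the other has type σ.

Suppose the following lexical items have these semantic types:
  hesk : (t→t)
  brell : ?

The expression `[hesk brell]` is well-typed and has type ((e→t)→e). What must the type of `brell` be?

[hesk brell] must have type ((e→t)→e). The sister hesk has type (t→t); that is not a function onto ((e→t)→e), so brell must be the functor, of type ((t→t)→((e→t)→e)).

((t→t)→((e→t)→e))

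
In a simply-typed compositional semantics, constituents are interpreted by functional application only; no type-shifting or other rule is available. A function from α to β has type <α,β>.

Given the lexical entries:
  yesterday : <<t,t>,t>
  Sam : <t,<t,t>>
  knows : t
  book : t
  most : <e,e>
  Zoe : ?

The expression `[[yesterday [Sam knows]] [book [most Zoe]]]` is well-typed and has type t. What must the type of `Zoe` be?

For [[yesterday [Sam knows]] [book [most Zoe]]] to have type t with [yesterday [Sam knows]] of type t, [book [most Zoe]] must be the function: [book [most Zoe]] : <t,t>.
For [book [most Zoe]] to have type <t,t> with book of type t, [most Zoe] must be the function: [most Zoe] : <t,<t,t>>.
For [most Zoe] to have type <t,<t,t>> with most of type <e,e>, Zoe must be the function: Zoe : <<e,e>,<t,<t,t>>>.

<<e,e>,<t,<t,t>>>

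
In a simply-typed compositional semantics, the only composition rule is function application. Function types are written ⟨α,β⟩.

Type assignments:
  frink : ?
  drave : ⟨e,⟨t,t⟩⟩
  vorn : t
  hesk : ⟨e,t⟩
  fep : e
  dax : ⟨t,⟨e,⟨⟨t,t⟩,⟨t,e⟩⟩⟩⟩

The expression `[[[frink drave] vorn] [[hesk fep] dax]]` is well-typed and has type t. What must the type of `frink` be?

For [[[frink drave] vorn] [[hesk fep] dax]] to have type t with [[hesk fep] dax] of type ⟨e,⟨⟨t,t⟩,⟨t,e⟩⟩⟩, [[frink drave] vorn] must be the function: [[frink drave] vorn] : ⟨⟨e,⟨⟨t,t⟩,⟨t,e⟩⟩⟩,t⟩.
For [[frink drave] vorn] to have type ⟨⟨e,⟨⟨t,t⟩,⟨t,e⟩⟩⟩,t⟩ with vorn of type t, [frink drave] must be the function: [frink drave] : ⟨t,⟨⟨e,⟨⟨t,t⟩,⟨t,e⟩⟩⟩,t⟩⟩.
For [frink drave] to have type ⟨t,⟨⟨e,⟨⟨t,t⟩,⟨t,e⟩⟩⟩,t⟩⟩ with drave of type ⟨e,⟨t,t⟩⟩, frink must be the function: frink : ⟨⟨e,⟨t,t⟩⟩,⟨t,⟨⟨e,⟨⟨t,t⟩,⟨t,e⟩⟩⟩,t⟩⟩⟩.

⟨⟨e,⟨t,t⟩⟩,⟨t,⟨⟨e,⟨⟨t,t⟩,⟨t,e⟩⟩⟩,t⟩⟩⟩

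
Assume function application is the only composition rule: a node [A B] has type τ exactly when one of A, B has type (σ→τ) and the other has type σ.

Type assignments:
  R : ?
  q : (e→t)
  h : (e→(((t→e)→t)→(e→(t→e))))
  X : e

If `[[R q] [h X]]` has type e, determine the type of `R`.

((e→t)→((((t→e)→t)→(e→(t→e)))→e))

For [[R q] [h X]] to have type e with [h X] of type (((t→e)→t)→(e→(t→e))), [R q] must be the function: [R q] : ((((t→e)→t)→(e→(t→e)))→e).
For [R q] to have type ((((t→e)→t)→(e→(t→e)))→e) with q of type (e→t), R must be the function: R : ((e→t)→((((t→e)→t)→(e→(t→e)))→e)).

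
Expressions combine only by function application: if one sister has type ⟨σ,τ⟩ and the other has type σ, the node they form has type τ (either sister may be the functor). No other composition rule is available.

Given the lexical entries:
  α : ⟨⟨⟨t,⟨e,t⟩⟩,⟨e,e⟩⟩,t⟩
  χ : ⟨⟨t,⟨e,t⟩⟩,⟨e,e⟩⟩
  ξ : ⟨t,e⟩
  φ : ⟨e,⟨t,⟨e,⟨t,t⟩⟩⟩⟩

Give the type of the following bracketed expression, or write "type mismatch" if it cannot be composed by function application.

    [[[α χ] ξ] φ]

[α χ]: α is ⟨⟨⟨t,⟨e,t⟩⟩,⟨e,e⟩⟩,t⟩, χ is ⟨⟨t,⟨e,t⟩⟩,⟨e,e⟩⟩; result t.
[[α χ] ξ]: ξ is ⟨t,e⟩, [α χ] is t; result e.
[[[α χ] ξ] φ]: φ is ⟨e,⟨t,⟨e,⟨t,t⟩⟩⟩⟩, [[α χ] ξ] is e; result ⟨t,⟨e,⟨t,t⟩⟩⟩.

⟨t,⟨e,⟨t,t⟩⟩⟩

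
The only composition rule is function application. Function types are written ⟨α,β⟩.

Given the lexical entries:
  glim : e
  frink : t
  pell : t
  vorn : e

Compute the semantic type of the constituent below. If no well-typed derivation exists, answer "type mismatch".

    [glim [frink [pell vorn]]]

type mismatch

[pell vorn]: t and e cannot combine by function application — type clash.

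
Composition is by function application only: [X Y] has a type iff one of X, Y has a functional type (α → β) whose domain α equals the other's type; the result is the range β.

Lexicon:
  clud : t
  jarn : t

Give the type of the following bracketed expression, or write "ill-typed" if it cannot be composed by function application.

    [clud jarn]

ill-typed

At [clud jarn]: neither t nor t can take the other as argument; the node is ill-typed.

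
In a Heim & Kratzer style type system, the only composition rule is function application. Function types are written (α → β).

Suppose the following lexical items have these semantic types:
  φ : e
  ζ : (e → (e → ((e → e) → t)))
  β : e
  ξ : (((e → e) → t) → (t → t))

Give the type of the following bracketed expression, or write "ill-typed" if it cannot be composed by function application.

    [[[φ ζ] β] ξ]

(t → t)

[φ ζ]: (e → (e → ((e → e) → t))) applied to e yields (e → ((e → e) → t)).
[[φ ζ] β]: (e → ((e → e) → t)) applied to e yields ((e → e) → t).
[[[φ ζ] β] ξ]: (((e → e) → t) → (t → t)) applied to ((e → e) → t) yields (t → t).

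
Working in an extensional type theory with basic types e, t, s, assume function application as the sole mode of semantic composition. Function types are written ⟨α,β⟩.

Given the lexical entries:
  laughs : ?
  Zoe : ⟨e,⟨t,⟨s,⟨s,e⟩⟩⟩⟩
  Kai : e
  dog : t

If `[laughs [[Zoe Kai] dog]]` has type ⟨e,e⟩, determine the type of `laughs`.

[laughs [[Zoe Kai] dog]] is required to be ⟨e,e⟩. [[Zoe Kai] dog] : ⟨s,⟨s,e⟩⟩ cannot yield ⟨e,e⟩ as functor, so laughs : ⟨⟨s,⟨s,e⟩⟩,⟨e,e⟩⟩.

⟨⟨s,⟨s,e⟩⟩,⟨e,e⟩⟩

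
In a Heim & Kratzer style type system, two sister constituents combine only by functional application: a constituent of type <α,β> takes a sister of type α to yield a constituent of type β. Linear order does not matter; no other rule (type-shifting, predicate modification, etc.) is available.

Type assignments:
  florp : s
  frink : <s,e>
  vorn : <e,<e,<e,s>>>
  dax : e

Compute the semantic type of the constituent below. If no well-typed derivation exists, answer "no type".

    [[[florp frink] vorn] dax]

At [florp frink], frink : <s,e> takes florp : s, giving e.
At [[florp frink] vorn], vorn : <e,<e,<e,s>>> takes [florp frink] : e, giving <e,<e,s>>.
At [[[florp frink] vorn] dax], [[florp frink] vorn] : <e,<e,s>> takes dax : e, giving <e,s>.

<e,s>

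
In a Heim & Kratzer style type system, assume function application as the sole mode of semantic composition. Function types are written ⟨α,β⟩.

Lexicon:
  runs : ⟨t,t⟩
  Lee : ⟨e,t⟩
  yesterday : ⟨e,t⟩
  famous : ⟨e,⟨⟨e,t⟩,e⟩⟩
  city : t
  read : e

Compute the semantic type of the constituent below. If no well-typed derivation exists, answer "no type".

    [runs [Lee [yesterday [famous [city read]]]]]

[city read]: t with e — neither is a function whose domain matches the other; composition fails here.

no type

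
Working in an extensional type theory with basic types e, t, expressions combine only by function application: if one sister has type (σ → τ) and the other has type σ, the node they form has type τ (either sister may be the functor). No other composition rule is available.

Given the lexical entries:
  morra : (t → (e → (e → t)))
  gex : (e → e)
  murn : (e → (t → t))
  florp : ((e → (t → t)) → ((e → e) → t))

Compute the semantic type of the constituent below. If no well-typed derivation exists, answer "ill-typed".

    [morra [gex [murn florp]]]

(e → (e → t))

[murn florp]: florp is ((e → (t → t)) → ((e → e) → t)), murn is (e → (t → t)); result ((e → e) → t).
[gex [murn florp]]: [murn florp] is ((e → e) → t), gex is (e → e); result t.
[morra [gex [murn florp]]]: morra is (t → (e → (e → t))), [gex [murn florp]] is t; result (e → (e → t)).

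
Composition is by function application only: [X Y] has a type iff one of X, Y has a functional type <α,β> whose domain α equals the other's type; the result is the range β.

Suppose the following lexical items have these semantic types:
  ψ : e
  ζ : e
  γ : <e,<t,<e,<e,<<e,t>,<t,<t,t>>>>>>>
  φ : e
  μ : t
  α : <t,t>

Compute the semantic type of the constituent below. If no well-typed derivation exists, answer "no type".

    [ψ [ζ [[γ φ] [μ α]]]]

<<e,t>,<t,<t,t>>>

[γ φ]: γ is <e,<t,<e,<e,<<e,t>,<t,<t,t>>>>>>>, φ is e; result <t,<e,<e,<<e,t>,<t,<t,t>>>>>>.
[μ α]: α is <t,t>, μ is t; result t.
[[γ φ] [μ α]]: [γ φ] is <t,<e,<e,<<e,t>,<t,<t,t>>>>>>, [μ α] is t; result <e,<e,<<e,t>,<t,<t,t>>>>>.
[ζ [[γ φ] [μ α]]]: [[γ φ] [μ α]] is <e,<e,<<e,t>,<t,<t,t>>>>>, ζ is e; result <e,<<e,t>,<t,<t,t>>>>.
[ψ [ζ [[γ φ] [μ α]]]]: [ζ [[γ φ] [μ α]]] is <e,<<e,t>,<t,<t,t>>>>, ψ is e; result <<e,t>,<t,<t,t>>>.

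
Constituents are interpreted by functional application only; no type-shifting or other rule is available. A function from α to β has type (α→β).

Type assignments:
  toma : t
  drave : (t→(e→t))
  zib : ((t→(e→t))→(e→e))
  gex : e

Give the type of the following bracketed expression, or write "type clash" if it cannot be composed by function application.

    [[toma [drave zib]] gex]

type clash

[drave zib]: zib is ((t→(e→t))→(e→e)), drave is (t→(e→t)); result (e→e).
[toma [drave zib]]: t and (e→e) cannot combine by function application — type clash.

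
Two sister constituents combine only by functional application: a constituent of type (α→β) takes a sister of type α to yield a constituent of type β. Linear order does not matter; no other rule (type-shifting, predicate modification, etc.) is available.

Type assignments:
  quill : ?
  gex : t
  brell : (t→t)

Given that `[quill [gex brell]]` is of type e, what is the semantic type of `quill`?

(t→e)

For [quill [gex brell]] to have type e with [gex brell] of type t, quill must be the function: quill : (t→e).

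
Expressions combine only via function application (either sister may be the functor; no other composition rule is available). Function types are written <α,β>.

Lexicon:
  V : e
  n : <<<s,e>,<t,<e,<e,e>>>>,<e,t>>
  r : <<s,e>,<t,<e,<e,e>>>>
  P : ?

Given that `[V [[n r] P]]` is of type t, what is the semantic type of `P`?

<<e,t>,<e,t>>

At [V [[n r] P]] (required: t): V is e, which is not a function with range t; hence [[n r] P] is the functor — type <e,t>.
At [[n r] P] (required: <e,t>): [n r] is <e,t>, which is not a function with range <e,t>; hence P is the functor — type <<e,t>,<e,t>>.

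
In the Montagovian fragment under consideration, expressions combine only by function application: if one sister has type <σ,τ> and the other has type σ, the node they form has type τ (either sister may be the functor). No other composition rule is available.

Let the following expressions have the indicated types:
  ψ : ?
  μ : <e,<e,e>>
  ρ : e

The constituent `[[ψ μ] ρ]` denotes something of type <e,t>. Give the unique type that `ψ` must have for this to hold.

For [[ψ μ] ρ] to have type <e,t> with ρ of type e, [ψ μ] must be the function: [ψ μ] : <e,<e,t>>.
For [ψ μ] to have type <e,<e,t>> with μ of type <e,<e,e>>, ψ must be the function: ψ : <<e,<e,e>>,<e,<e,t>>>.

<<e,<e,e>>,<e,<e,t>>>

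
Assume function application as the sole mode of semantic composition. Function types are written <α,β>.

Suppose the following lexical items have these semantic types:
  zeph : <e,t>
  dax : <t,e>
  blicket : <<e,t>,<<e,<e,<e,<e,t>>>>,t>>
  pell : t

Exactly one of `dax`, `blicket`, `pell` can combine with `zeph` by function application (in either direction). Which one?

dax : <t,e> — does not combine with zeph.
blicket — combines: blicket : <<e,t>,<<e,<e,<e,<e,t>>>>,t>> takes zeph : <e,t> as argument, giving <<e,<e,<e,<e,t>>>>,t>.
pell : t — does not combine with zeph.

blicket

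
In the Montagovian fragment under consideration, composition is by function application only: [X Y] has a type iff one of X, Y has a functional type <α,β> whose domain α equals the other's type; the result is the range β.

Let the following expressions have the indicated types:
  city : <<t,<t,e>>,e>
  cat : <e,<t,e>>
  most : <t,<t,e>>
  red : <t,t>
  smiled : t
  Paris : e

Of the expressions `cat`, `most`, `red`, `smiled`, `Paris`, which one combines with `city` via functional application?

most

cat : <e,<t,e>> — city needs <t,<t,e>>; cat needs e; neither fits.
most — combines: city : <<t,<t,e>>,e> takes most : <t,<t,e>> as argument, giving e.
red : <t,t> — city needs <t,<t,e>>; red needs t; neither fits.
smiled : t — city needs <t,<t,e>>; smiled needs nothing (atomic); neither fits.
Paris : e — city needs <t,<t,e>>; Paris needs nothing (atomic); neither fits.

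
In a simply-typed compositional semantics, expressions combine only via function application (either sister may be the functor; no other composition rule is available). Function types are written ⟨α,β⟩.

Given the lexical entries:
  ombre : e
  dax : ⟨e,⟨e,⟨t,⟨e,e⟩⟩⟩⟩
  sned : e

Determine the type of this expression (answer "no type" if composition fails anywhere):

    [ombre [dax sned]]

[dax sned]: dax is ⟨e,⟨e,⟨t,⟨e,e⟩⟩⟩⟩, sned is e; result ⟨e,⟨t,⟨e,e⟩⟩⟩.
[ombre [dax sned]]: [dax sned] is ⟨e,⟨t,⟨e,e⟩⟩⟩, ombre is e; result ⟨t,⟨e,e⟩⟩.

⟨t,⟨e,e⟩⟩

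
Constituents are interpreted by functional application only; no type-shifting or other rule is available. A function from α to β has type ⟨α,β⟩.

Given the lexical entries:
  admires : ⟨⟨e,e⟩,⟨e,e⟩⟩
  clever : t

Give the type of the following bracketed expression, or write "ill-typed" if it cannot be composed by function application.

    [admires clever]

At [admires clever]: neither ⟨⟨e,e⟩,⟨e,e⟩⟩ nor t can take the other as argument; the node is ill-typed.

ill-typed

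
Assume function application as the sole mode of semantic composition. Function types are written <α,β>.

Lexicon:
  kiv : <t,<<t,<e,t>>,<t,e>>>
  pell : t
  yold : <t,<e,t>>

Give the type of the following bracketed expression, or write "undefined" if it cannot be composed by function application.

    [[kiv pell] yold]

[kiv pell] — kiv of type <t,<<t,<e,t>>,<t,e>>> combines with pell of type t: type <<t,<e,t>>,<t,e>>.
[[kiv pell] yold] — [kiv pell] of type <<t,<e,t>>,<t,e>> combines with yold of type <t,<e,t>>: type <t,e>.

<t,e>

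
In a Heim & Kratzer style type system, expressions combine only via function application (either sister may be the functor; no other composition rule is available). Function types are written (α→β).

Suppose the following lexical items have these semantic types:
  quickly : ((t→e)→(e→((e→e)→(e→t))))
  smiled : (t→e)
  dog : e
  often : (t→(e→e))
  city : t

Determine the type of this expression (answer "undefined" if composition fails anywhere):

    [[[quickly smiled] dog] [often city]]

[quickly smiled]: ((t→e)→(e→((e→e)→(e→t)))) applied to (t→e) yields (e→((e→e)→(e→t))).
[[quickly smiled] dog]: (e→((e→e)→(e→t))) applied to e yields ((e→e)→(e→t)).
[often city]: (t→(e→e)) applied to t yields (e→e).
[[[quickly smiled] dog] [often city]]: ((e→e)→(e→t)) applied to (e→e) yields (e→t).

(e→t)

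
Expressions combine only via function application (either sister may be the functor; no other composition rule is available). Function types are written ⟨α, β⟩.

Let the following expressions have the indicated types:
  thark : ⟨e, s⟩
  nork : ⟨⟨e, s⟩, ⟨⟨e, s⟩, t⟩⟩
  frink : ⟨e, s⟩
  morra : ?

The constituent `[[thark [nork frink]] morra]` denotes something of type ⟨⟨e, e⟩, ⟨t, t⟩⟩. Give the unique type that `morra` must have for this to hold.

At [[thark [nork frink]] morra] (required: ⟨⟨e, e⟩, ⟨t, t⟩⟩): [thark [nork frink]] is t, which is not a function with range ⟨⟨e, e⟩, ⟨t, t⟩⟩; hence morra is the functor — type ⟨t, ⟨⟨e, e⟩, ⟨t, t⟩⟩⟩.

⟨t, ⟨⟨e, e⟩, ⟨t, t⟩⟩⟩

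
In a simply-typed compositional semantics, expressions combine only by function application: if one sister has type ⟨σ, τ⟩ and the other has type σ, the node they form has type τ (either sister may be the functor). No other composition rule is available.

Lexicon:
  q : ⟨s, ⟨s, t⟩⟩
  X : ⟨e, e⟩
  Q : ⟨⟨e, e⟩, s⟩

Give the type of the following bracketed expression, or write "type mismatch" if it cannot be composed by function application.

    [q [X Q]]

[X Q] — Q of type ⟨⟨e, e⟩, s⟩ combines with X of type ⟨e, e⟩: type s.
[q [X Q]] — q of type ⟨s, ⟨s, t⟩⟩ combines with [X Q] of type s: type ⟨s, t⟩.

⟨s, t⟩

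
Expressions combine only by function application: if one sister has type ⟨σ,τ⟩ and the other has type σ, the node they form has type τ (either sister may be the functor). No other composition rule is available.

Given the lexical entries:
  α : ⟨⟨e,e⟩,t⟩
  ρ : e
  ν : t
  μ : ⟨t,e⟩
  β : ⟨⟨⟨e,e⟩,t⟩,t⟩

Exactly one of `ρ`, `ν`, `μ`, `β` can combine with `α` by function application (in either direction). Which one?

β

ρ : e — neither side's domain matches the other.
ν : t — neither side's domain matches the other.
μ : ⟨t,e⟩ — neither side's domain matches the other.
β — combines: β : ⟨⟨⟨e,e⟩,t⟩,t⟩ takes α : ⟨⟨e,e⟩,t⟩ as argument, giving t.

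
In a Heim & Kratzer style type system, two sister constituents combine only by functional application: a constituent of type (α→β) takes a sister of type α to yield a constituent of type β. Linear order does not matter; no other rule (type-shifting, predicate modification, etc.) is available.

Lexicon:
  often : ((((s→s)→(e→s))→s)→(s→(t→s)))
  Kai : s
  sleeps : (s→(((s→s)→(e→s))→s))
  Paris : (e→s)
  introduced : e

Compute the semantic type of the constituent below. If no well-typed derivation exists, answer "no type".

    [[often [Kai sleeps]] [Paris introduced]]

[Kai sleeps] — sleeps of type (s→(((s→s)→(e→s))→s)) combines with Kai of type s: type (((s→s)→(e→s))→s).
[often [Kai sleeps]] — often of type ((((s→s)→(e→s))→s)→(s→(t→s))) combines with [Kai sleeps] of type (((s→s)→(e→s))→s): type (s→(t→s)).
[Paris introduced] — Paris of type (e→s) combines with introduced of type e: type s.
[[often [Kai sleeps]] [Paris introduced]] — [often [Kai sleeps]] of type (s→(t→s)) combines with [Paris introduced] of type s: type (t→s).

(t→s)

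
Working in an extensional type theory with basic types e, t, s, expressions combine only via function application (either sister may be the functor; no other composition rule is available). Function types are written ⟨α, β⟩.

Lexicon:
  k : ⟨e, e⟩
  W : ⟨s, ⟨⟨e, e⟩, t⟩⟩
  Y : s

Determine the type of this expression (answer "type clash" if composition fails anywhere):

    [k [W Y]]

[W Y]: ⟨s, ⟨⟨e, e⟩, t⟩⟩ applied to s yields ⟨⟨e, e⟩, t⟩.
[k [W Y]]: ⟨⟨e, e⟩, t⟩ applied to ⟨e, e⟩ yields t.

t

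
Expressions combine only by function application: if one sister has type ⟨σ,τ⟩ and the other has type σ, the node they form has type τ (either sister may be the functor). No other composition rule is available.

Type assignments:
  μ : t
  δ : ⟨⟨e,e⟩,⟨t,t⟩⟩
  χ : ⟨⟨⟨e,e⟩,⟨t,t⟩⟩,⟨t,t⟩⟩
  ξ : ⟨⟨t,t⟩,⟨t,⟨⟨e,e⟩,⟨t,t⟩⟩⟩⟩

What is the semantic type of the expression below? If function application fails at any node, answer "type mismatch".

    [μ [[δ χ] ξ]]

⟨⟨e,e⟩,⟨t,t⟩⟩

[δ χ]: functor χ : ⟨⟨⟨e,e⟩,⟨t,t⟩⟩,⟨t,t⟩⟩, argument δ : ⟨⟨e,e⟩,⟨t,t⟩⟩; result ⟨t,t⟩.
[[δ χ] ξ]: functor ξ : ⟨⟨t,t⟩,⟨t,⟨⟨e,e⟩,⟨t,t⟩⟩⟩⟩, argument [δ χ] : ⟨t,t⟩; result ⟨t,⟨⟨e,e⟩,⟨t,t⟩⟩⟩.
[μ [[δ χ] ξ]]: functor [[δ χ] ξ] : ⟨t,⟨⟨e,e⟩,⟨t,t⟩⟩⟩, argument μ : t; result ⟨⟨e,e⟩,⟨t,t⟩⟩.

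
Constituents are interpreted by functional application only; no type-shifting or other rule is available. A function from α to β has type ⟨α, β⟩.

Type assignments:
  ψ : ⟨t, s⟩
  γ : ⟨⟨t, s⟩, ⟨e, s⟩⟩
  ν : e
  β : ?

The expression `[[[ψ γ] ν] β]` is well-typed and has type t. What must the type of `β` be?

⟨s, t⟩

[[[ψ γ] ν] β] is required to be t. [[ψ γ] ν] : s cannot yield t as functor, so β : ⟨s, t⟩.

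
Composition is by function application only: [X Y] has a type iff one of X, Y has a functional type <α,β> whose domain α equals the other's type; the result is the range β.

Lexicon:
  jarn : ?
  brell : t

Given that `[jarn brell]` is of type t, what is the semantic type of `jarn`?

[jarn brell] is required to be t. brell : t cannot yield t as functor, so jarn : <t,t>.

<t,t>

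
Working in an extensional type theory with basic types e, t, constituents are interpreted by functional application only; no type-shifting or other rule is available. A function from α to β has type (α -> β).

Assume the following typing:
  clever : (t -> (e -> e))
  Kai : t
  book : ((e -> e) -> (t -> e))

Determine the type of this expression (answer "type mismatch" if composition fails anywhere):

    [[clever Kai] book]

(t -> e)

[clever Kai]: (t -> (e -> e)) applied to t yields (e -> e).
[[clever Kai] book]: ((e -> e) -> (t -> e)) applied to (e -> e) yields (t -> e).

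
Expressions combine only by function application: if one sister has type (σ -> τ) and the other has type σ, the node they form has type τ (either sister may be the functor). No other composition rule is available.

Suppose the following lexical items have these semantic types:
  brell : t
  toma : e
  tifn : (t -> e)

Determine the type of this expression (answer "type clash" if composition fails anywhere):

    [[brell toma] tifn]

type clash

[brell toma]: t with e — neither is a function whose domain matches the other; composition fails here.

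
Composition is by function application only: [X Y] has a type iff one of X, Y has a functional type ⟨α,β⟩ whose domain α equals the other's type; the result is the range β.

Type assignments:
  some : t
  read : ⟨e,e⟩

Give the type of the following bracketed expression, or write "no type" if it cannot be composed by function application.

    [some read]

no type

At [some read]: neither t nor ⟨e,e⟩ can take the other as argument; the node is ill-typed.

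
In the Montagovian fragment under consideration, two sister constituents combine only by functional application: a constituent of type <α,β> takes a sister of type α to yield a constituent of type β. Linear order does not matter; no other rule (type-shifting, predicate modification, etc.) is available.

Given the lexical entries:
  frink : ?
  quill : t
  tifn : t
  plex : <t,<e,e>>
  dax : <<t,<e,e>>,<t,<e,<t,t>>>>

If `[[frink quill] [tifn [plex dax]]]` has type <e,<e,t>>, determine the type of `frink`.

[[frink quill] [tifn [plex dax]]] must have type <e,<e,t>>. The sister [tifn [plex dax]] has type <e,<t,t>>; that is not a function onto <e,<e,t>>, so [frink quill] must be the functor, of type <<e,<t,t>>,<e,<e,t>>>.
[frink quill] must have type <<e,<t,t>>,<e,<e,t>>>. The sister quill has type t; that is not a function onto <<e,<t,t>>,<e,<e,t>>>, so frink must be the functor, of type <t,<<e,<t,t>>,<e,<e,t>>>>.

<t,<<e,<t,t>>,<e,<e,t>>>>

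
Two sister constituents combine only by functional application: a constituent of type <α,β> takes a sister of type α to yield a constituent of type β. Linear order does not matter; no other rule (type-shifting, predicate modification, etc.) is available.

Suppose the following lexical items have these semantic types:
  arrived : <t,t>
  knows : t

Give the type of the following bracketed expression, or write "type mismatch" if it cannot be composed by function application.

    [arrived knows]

t

[arrived knows] — arrived of type <t,t> combines with knows of type t: type t.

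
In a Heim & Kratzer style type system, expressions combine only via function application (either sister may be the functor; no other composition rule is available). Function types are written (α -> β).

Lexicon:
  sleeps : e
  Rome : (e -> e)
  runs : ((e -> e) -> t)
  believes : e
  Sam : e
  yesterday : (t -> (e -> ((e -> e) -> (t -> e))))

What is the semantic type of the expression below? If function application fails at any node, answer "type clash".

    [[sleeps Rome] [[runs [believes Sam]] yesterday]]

type clash

At [sleeps Rome], Rome : (e -> e) takes sleeps : e, giving e.
At [believes Sam]: neither e nor e can take the other as argument; the node is ill-typed.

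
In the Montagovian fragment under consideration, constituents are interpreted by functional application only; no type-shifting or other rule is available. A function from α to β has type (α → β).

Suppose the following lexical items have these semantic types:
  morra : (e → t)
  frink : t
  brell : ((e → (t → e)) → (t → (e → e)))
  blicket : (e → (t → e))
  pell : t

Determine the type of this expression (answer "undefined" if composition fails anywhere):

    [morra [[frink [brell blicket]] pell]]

[brell blicket]: ((e → (t → e)) → (t → (e → e))) applied to (e → (t → e)) yields (t → (e → e)).
[frink [brell blicket]]: (t → (e → e)) applied to t yields (e → e).
[[frink [brell blicket]] pell]: (e → e) and t cannot combine by function application — type clash.

undefined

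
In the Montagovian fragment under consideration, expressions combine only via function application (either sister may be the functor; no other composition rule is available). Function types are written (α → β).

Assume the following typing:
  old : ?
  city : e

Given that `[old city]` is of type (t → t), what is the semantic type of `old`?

[old city] is required to be (t → t). city : e cannot yield (t → t) as functor, so old : (e → (t → t)).

(e → (t → t))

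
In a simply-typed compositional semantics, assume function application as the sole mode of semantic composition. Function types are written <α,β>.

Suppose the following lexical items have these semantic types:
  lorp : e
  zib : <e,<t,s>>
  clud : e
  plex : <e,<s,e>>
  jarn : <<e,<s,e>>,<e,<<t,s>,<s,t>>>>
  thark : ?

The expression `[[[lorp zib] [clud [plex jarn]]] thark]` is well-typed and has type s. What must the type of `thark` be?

At [[[lorp zib] [clud [plex jarn]]] thark] (required: s): [[lorp zib] [clud [plex jarn]]] is <s,t>, which is not a function with range s; hence thark is the functor — type <<s,t>,s>.

<<s,t>,s>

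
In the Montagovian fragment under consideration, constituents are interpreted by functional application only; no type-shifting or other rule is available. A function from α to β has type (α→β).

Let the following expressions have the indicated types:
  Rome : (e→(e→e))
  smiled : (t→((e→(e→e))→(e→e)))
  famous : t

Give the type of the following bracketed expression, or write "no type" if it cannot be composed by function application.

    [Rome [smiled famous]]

[smiled famous]: (t→((e→(e→e))→(e→e))) applied to t yields ((e→(e→e))→(e→e)).
[Rome [smiled famous]]: ((e→(e→e))→(e→e)) applied to (e→(e→e)) yields (e→e).

(e→e)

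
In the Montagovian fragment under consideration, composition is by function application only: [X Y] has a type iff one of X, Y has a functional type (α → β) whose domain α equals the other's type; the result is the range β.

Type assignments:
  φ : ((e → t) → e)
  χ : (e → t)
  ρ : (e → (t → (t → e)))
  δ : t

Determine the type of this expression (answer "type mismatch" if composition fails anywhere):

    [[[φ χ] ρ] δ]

At [φ χ], φ : ((e → t) → e) takes χ : (e → t), giving e.
At [[φ χ] ρ], ρ : (e → (t → (t → e))) takes [φ χ] : e, giving (t → (t → e)).
At [[[φ χ] ρ] δ], [[φ χ] ρ] : (t → (t → e)) takes δ : t, giving (t → e).

(t → e)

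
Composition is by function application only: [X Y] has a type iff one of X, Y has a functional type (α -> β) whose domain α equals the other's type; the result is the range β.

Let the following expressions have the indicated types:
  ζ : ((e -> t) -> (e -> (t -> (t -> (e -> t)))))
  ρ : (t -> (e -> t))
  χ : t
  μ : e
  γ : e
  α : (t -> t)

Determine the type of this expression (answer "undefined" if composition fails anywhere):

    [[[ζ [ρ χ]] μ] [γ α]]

undefined

[ρ χ]: (t -> (e -> t)) applied to t yields (e -> t).
[ζ [ρ χ]]: ((e -> t) -> (e -> (t -> (t -> (e -> t))))) applied to (e -> t) yields (e -> (t -> (t -> (e -> t)))).
[[ζ [ρ χ]] μ]: (e -> (t -> (t -> (e -> t)))) applied to e yields (t -> (t -> (e -> t))).
At [γ α]: neither e nor (t -> t) can take the other as argument; the node is ill-typed.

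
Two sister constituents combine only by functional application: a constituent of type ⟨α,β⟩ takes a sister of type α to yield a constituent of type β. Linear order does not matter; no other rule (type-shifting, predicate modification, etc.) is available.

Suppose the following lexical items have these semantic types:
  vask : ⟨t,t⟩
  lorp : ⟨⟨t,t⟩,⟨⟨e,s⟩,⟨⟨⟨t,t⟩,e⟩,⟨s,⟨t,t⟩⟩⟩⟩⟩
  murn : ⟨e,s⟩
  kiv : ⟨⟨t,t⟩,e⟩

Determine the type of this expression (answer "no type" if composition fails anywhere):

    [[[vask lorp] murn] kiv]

⟨s,⟨t,t⟩⟩

At [vask lorp], lorp : ⟨⟨t,t⟩,⟨⟨e,s⟩,⟨⟨⟨t,t⟩,e⟩,⟨s,⟨t,t⟩⟩⟩⟩⟩ takes vask : ⟨t,t⟩, giving ⟨⟨e,s⟩,⟨⟨⟨t,t⟩,e⟩,⟨s,⟨t,t⟩⟩⟩⟩.
At [[vask lorp] murn], [vask lorp] : ⟨⟨e,s⟩,⟨⟨⟨t,t⟩,e⟩,⟨s,⟨t,t⟩⟩⟩⟩ takes murn : ⟨e,s⟩, giving ⟨⟨⟨t,t⟩,e⟩,⟨s,⟨t,t⟩⟩⟩.
At [[[vask lorp] murn] kiv], [[vask lorp] murn] : ⟨⟨⟨t,t⟩,e⟩,⟨s,⟨t,t⟩⟩⟩ takes kiv : ⟨⟨t,t⟩,e⟩, giving ⟨s,⟨t,t⟩⟩.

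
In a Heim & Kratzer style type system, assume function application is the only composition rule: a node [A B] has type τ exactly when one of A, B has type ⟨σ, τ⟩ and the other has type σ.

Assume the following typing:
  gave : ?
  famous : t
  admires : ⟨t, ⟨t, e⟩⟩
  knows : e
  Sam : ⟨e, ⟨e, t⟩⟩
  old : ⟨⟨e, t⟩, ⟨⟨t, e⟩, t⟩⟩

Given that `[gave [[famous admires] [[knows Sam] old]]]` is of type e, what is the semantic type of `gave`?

At [gave [[famous admires] [[knows Sam] old]]] (required: e): [[famous admires] [[knows Sam] old]] is t, which is not a function with range e; hence gave is the functor — type ⟨t, e⟩.

⟨t, e⟩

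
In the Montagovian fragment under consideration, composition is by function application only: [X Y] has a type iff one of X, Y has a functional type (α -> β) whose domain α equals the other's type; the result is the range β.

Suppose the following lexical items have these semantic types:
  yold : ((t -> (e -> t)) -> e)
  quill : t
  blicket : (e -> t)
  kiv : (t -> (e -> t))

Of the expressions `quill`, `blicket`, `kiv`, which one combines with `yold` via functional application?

kiv

quill : t — neither side's domain matches the other.
blicket : (e -> t) — neither side's domain matches the other.
kiv — combines: yold : ((t -> (e -> t)) -> e) takes kiv : (t -> (e -> t)) as argument, giving e.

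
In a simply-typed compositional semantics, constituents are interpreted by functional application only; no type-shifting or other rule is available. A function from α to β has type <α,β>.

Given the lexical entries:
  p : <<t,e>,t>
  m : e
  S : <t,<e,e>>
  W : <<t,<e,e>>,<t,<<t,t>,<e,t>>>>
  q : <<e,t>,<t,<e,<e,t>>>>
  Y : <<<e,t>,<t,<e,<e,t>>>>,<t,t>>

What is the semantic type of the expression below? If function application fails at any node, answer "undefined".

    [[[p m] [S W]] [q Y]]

[p m]: <<t,e>,t> and e cannot combine by function application — type clash.

undefined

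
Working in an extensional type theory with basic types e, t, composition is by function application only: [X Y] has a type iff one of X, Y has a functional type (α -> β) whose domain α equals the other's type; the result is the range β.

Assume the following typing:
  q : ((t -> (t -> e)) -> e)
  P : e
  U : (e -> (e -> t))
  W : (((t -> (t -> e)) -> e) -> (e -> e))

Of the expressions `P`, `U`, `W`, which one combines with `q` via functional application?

W

P : e — q needs (t -> (t -> e)); P needs nothing (atomic); neither fits.
U : (e -> (e -> t)) — q needs (t -> (t -> e)); U needs e; neither fits.
W — combines: W : (((t -> (t -> e)) -> e) -> (e -> e)) takes q : ((t -> (t -> e)) -> e) as argument, giving (e -> e).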